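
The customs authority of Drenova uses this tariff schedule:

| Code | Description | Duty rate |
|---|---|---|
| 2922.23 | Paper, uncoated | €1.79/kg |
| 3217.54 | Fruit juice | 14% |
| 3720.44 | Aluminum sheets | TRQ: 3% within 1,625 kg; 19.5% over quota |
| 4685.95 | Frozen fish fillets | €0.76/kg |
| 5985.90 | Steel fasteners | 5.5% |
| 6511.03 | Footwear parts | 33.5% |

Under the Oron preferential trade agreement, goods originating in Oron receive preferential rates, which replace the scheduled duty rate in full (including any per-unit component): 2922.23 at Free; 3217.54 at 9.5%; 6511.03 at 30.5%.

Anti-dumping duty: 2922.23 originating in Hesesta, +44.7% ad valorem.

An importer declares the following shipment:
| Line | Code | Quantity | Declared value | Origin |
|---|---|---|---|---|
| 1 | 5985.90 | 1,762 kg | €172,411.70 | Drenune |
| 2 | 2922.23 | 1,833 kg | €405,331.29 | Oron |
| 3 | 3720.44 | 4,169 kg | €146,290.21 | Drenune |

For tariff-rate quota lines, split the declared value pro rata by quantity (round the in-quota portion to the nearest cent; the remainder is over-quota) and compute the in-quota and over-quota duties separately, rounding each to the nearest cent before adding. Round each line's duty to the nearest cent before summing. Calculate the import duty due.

Line 1 (5985.90, Drenune, 1,762 kg, €172,411.70):
Base rate for 5985.90 is 5.5%.
Duty = €172,411.70 × 5.5% = €9,482.64.
Line 2 (2922.23, Oron, 1,833 kg, €405,331.29):
Base rate for 2922.23 is €1.79/kg.
Origin Oron qualifies under the Drenova–Oron agreement and 2922.23 is covered: preferential rate Free applies instead.
The additional-duty order on 2922.23 targets Hesesta, not Oron; it does not apply.
Duty = €405,331.29 × 0% = €0.00.
Line 3 (3720.44, Drenune, 4,169 kg, €146,290.21):
Code 3720.44 is under a tariff-rate quota (threshold 1,625 kg). In-quota: 1,625 kg at 3%; over-quota: 2,544 kg at 19.5%.
Pro-rata value split: in-quota = €146,290.21 × 1,625/4,169 = €57,021.25; over-quota = €146,290.21 − €57,021.25 = €89,268.96.
In-quota duty = €57,021.25 × 3% = €1,710.64. Over-quota duty = €89,268.96 × 19.5% = €17,407.45.
Line duty = €1,710.64 + €17,407.45 = €19,118.09.
Total = €9,482.64 + €0.00 + €19,118.09 = €28,600.73.

€28,600.73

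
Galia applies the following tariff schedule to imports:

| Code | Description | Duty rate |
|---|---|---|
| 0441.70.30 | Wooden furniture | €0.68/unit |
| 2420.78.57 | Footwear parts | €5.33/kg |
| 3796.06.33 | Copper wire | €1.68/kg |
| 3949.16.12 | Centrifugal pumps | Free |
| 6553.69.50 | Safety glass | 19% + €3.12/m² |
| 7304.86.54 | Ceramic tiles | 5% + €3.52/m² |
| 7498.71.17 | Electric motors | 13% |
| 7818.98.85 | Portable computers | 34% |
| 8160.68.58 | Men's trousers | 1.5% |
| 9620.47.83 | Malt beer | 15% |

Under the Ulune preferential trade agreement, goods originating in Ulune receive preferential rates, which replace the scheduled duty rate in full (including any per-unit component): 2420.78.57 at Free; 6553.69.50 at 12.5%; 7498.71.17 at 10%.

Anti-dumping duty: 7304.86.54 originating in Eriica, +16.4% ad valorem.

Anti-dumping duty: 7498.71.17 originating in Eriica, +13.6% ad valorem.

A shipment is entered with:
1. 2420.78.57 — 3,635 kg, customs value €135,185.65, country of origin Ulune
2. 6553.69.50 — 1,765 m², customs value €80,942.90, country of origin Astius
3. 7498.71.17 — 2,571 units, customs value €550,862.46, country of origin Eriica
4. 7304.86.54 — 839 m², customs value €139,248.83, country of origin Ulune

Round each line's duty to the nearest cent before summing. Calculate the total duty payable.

€177,331.08

Line 1 (2420.78.57, Ulune, 3,635 kg, €135,185.65):
Base rate for 2420.78.57 is €5.33/kg.
Origin Ulune qualifies under the Galia–Ulune agreement and 2420.78.57 is covered: preferential rate Free applies instead.
Duty = €135,185.65 × 0% = €0.00.
Line 2 (6553.69.50, Astius, 1,765 m², €80,942.90):
Base rate for 6553.69.50 is 19% + €3.12/m².
6553.69.50 has an FTA preferential rate, but origin Astius is not Ulune; base rate stands.
Duty = €80,942.90 × 19% + 1,765 × €3.12 = €20,885.95.
Line 3 (7498.71.17, Eriica, 2,571 units, €550,862.46):
Base rate for 7498.71.17 is 13%.
7498.71.17 has an FTA preferential rate, but origin Eriica is not Ulune; base rate stands.
Additional duty on 7498.71.17 from Eriica: +13.6%. Applied ad valorem rate: 13% + 13.6% = 26.6%.
Duty = €550,862.46 × 26.6% = €146,529.41.
Line 4 (7304.86.54, Ulune, 839 m², €139,248.83):
Base rate for 7304.86.54 is 5% + €3.52/m².
Origin Ulune is the FTA partner but 7304.86.54 is not on the preference list; base rate stands.
The additional-duty order on 7304.86.54 targets Eriica, not Ulune; it does not apply.
Duty = €139,248.83 × 5% + 839 × €3.52 = €9,915.72.
Total = €0.00 + €20,885.95 + €146,529.41 + €9,915.72 = €177,331.08.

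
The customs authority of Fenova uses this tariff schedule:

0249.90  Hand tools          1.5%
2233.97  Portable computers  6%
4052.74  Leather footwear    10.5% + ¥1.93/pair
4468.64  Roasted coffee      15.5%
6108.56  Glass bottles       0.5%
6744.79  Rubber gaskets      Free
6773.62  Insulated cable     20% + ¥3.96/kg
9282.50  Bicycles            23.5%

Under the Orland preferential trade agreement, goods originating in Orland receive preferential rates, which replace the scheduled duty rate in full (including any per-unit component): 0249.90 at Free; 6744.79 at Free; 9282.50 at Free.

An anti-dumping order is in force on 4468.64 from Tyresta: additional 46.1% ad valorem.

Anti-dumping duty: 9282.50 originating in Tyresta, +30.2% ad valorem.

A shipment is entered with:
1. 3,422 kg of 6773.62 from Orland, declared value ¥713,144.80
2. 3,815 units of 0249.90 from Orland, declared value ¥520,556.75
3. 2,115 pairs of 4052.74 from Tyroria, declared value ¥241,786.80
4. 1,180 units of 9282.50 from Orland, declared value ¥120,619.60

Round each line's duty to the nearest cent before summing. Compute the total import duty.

Line 1 (6773.62, Orland, 3,422 kg, ¥713,144.80):
Base rate for 6773.62 is 20% + ¥3.96/kg.
Origin Orland is the FTA partner but 6773.62 is not on the preference list; base rate stands.
Duty = ¥713,144.80 × 20% + 3,422 × ¥3.96 = ¥156,180.08.
Line 2 (0249.90, Orland, 3,815 units, ¥520,556.75):
Base rate for 0249.90 is 1.5%.
Origin Orland qualifies under the Fenova–Orland agreement and 0249.90 is covered: preferential rate Free applies instead.
Duty = ¥520,556.75 × 0% = ¥0.00.
Line 3 (4052.74, Tyroria, 2,115 pairs, ¥241,786.80):
Base rate for 4052.74 is 10.5% + ¥1.93/pair.
Duty = ¥241,786.80 × 10.5% + 2,115 × ¥1.93 = ¥29,469.56.
Line 4 (9282.50, Orland, 1,180 units, ¥120,619.60):
Base rate for 9282.50 is 23.5%.
Origin Orland qualifies under the Fenova–Orland agreement and 9282.50 is covered: preferential rate Free applies instead.
The additional-duty order on 9282.50 targets Tyresta, not Orland; it does not apply.
Duty = ¥120,619.60 × 0% = ¥0.00.
Total = ¥156,180.08 + ¥0.00 + ¥29,469.56 + ¥0.00 = ¥185,649.64.

¥185,649.64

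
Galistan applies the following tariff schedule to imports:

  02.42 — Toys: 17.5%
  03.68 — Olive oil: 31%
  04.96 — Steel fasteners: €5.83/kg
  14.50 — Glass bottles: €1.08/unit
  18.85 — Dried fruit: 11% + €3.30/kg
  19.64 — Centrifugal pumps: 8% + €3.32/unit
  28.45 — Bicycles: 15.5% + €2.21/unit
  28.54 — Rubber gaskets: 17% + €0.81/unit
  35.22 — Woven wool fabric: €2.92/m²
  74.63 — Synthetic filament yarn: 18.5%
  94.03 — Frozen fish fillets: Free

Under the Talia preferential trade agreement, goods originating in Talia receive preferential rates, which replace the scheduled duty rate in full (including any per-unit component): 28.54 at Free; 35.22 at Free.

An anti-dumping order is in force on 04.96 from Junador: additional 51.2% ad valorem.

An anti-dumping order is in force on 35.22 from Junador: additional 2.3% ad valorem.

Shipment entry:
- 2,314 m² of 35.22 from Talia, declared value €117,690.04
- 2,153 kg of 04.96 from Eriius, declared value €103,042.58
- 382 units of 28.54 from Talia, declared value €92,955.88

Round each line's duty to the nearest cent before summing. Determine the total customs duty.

€12,551.99

Line 1 (35.22, Talia, 2,314 m², €117,690.04):
Base rate for 35.22 is €2.92/m².
Origin Talia qualifies under the Galistan–Talia agreement and 35.22 is covered: preferential rate Free applies instead.
The additional-duty order on 35.22 targets Junador, not Talia; it does not apply.
Duty = €117,690.04 × 0% = €0.00.
Line 2 (04.96, Eriius, 2,153 kg, €103,042.58):
Base rate for 04.96 is €5.83/kg.
The additional-duty order on 04.96 targets Junador, not Eriius; it does not apply.
Duty = 2,153 × €5.83 = €12,551.99.
Line 3 (28.54, Talia, 382 units, €92,955.88):
Base rate for 28.54 is 17% + €0.81/unit.
Origin Talia qualifies under the Galistan–Talia agreement and 28.54 is covered: preferential rate Free applies instead.
Duty = €92,955.88 × 0% = €0.00.
Total = €0.00 + €12,551.99 + €0.00 = €12,551.99.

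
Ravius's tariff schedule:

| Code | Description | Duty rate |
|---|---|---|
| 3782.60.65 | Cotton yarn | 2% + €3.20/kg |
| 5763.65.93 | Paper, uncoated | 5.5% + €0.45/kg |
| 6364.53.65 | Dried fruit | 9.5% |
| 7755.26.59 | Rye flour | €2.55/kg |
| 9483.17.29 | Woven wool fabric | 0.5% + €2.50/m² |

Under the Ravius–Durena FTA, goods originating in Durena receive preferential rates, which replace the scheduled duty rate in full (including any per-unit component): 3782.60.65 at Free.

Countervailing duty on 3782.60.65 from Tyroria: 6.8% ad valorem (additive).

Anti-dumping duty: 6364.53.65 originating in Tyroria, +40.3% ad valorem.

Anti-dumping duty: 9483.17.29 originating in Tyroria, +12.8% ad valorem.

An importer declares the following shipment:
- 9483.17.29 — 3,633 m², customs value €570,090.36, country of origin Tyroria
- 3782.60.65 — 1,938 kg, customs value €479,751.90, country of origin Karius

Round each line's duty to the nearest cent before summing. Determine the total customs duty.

€100,701.16

Line 1 (9483.17.29, Tyroria, 3,633 m², €570,090.36):
Base rate for 9483.17.29 is 0.5% + €2.50/m².
Additional duty on 9483.17.29 from Tyroria: +12.8%. Applied ad valorem rate: 0.5% + 12.8% = 13.3%.
Duty = €570,090.36 × 13.3% + 3,633 × €2.50 = €84,904.52.
Line 2 (3782.60.65, Karius, 1,938 kg, €479,751.90):
Base rate for 3782.60.65 is 2% + €3.20/kg.
3782.60.65 has an FTA preferential rate, but origin Karius is not Durena; base rate stands.
The additional-duty order on 3782.60.65 targets Tyroria, not Karius; it does not apply.
Duty = €479,751.90 × 2% + 1,938 × €3.20 = €15,796.64.
Total = €84,904.52 + €15,796.64 = €100,701.16.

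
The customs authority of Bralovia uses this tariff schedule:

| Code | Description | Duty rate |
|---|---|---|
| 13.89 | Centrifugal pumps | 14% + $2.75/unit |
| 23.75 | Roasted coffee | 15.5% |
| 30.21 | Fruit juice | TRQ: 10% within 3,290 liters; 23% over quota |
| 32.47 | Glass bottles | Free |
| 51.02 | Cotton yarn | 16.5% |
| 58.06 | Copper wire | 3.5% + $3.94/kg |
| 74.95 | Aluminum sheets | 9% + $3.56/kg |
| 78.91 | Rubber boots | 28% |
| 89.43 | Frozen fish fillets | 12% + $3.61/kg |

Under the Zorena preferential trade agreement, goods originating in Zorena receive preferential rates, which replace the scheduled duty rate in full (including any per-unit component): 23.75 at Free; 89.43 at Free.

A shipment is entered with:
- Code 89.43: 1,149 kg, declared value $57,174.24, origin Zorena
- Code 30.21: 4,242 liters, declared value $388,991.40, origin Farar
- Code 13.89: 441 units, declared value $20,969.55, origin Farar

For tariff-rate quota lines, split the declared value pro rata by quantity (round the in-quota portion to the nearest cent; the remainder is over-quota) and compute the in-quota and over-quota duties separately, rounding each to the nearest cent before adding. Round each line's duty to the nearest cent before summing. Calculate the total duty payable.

Line 1 (89.43, Zorena, 1,149 kg, $57,174.24):
Base rate for 89.43 is 12% + $3.61/kg.
Origin Zorena qualifies under the Bralovia–Zorena agreement and 89.43 is covered: preferential rate Free applies instead.
Duty = $57,174.24 × 0% = $0.00.
Line 2 (30.21, Farar, 4,242 liters, $388,991.40):
Code 30.21 is under a tariff-rate quota (threshold 3,290 liters). In-quota: 3,290 liters at 10%; over-quota: 952 liters at 23%.
Pro-rata value split: in-quota = $388,991.40 × 3,290/4,242 = $301,693.00; over-quota = $388,991.40 − $301,693.00 = $87,298.40.
In-quota duty = $301,693.00 × 10% = $30,169.30. Over-quota duty = $87,298.40 × 23% = $20,078.63.
Line duty = $30,169.30 + $20,078.63 = $50,247.93.
Line 3 (13.89, Farar, 441 units, $20,969.55):
Base rate for 13.89 is 14% + $2.75/unit.
Duty = $20,969.55 × 14% + 441 × $2.75 = $4,148.49.
Total = $0.00 + $50,247.93 + $4,148.49 = $54,396.42.

$54,396.42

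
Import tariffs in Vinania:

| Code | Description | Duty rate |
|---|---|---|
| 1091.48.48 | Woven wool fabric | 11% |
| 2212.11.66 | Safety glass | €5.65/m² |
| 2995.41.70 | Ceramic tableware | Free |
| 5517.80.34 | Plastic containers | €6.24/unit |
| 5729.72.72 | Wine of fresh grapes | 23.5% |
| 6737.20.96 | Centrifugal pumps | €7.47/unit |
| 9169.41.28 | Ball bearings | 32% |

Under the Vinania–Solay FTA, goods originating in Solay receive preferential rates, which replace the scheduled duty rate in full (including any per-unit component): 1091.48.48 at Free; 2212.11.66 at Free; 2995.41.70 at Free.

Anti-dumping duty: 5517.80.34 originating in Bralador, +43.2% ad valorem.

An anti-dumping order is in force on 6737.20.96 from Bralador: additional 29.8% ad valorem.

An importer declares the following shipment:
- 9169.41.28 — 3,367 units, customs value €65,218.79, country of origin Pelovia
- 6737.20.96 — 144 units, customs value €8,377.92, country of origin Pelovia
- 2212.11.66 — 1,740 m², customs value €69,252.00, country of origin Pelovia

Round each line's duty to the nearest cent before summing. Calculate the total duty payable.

Line 1 (9169.41.28, Pelovia, 3,367 units, €65,218.79):
Base rate for 9169.41.28 is 32%.
Duty = €65,218.79 × 32% = €20,870.01.
Line 2 (6737.20.96, Pelovia, 144 units, €8,377.92):
Base rate for 6737.20.96 is €7.47/unit.
The additional-duty order on 6737.20.96 targets Bralador, not Pelovia; it does not apply.
Duty = 144 × €7.47 = €1,075.68.
Line 3 (2212.11.66, Pelovia, 1,740 m², €69,252.00):
Base rate for 2212.11.66 is €5.65/m².
2212.11.66 has an FTA preferential rate, but origin Pelovia is not Solay; base rate stands.
Duty = 1,740 × €5.65 = €9,831.00.
Total = €20,870.01 + €1,075.68 + €9,831.00 = €31,776.69.

€31,776.69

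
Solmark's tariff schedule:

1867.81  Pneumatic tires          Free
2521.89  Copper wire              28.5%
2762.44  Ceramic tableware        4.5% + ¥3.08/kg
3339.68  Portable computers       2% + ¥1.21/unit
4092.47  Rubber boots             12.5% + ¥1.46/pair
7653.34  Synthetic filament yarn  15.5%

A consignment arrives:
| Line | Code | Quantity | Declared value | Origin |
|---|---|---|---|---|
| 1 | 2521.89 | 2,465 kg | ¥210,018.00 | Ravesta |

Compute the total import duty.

¥59,855.13

Line 1 (2521.89, Ravesta, 2,465 kg, ¥210,018.00):
Base rate for 2521.89 is 28.5%.
Duty = ¥210,018.00 × 28.5% = ¥59,855.13.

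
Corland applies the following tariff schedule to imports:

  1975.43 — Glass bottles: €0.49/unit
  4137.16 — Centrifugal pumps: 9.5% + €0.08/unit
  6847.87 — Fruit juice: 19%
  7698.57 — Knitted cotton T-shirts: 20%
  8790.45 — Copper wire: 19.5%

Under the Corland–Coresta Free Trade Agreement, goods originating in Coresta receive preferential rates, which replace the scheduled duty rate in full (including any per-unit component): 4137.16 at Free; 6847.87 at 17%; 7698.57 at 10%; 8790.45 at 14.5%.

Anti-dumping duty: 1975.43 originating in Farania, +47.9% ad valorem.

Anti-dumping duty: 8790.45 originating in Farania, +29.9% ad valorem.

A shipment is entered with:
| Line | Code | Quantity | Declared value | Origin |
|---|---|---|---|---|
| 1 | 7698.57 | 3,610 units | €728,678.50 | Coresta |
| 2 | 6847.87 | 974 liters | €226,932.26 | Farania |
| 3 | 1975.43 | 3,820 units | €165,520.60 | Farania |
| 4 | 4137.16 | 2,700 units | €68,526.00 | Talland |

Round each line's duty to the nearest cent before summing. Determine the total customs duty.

Line 1 (7698.57, Coresta, 3,610 units, €728,678.50):
Base rate for 7698.57 is 20%.
Origin Coresta qualifies under the Corland–Coresta agreement and 7698.57 is covered: preferential rate 10% applies instead.
Duty = €728,678.50 × 10% = €72,867.85.
Line 2 (6847.87, Farania, 974 liters, €226,932.26):
Base rate for 6847.87 is 19%.
6847.87 has an FTA preferential rate, but origin Farania is not Coresta; base rate stands.
Duty = €226,932.26 × 19% = €43,117.13.
Line 3 (1975.43, Farania, 3,820 units, €165,520.60):
Base rate for 1975.43 is €0.49/unit.
Additional duty on 1975.43 from Farania: +47.9% ad valorem. Applied ad valorem rate = 47.9%.
Duty = €165,520.60 × 47.9% + 3,820 × €0.49 = €81,156.17.
Line 4 (4137.16, Talland, 2,700 units, €68,526.00):
Base rate for 4137.16 is 9.5% + €0.08/unit.
4137.16 has an FTA preferential rate, but origin Talland is not Coresta; base rate stands.
Duty = €68,526.00 × 9.5% + 2,700 × €0.08 = €6,725.97.
Total = €72,867.85 + €43,117.13 + €81,156.17 + €6,725.97 = €203,867.12.

€203,867.12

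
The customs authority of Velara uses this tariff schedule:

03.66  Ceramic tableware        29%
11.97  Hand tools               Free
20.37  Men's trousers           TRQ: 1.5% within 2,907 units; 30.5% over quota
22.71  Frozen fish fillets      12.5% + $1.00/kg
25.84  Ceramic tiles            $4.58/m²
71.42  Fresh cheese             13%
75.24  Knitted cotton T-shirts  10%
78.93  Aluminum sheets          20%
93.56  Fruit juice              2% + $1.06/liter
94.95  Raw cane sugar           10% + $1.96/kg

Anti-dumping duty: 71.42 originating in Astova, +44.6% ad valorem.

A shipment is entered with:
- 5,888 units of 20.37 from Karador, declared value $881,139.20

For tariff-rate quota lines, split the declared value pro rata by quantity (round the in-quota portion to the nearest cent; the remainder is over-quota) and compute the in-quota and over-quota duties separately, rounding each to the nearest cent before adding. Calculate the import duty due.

$142,588.02

Line 1 (20.37, Karador, 5,888 units, $881,139.20):
Code 20.37 is under a tariff-rate quota (threshold 2,907 units). In-quota: 2,907 units at 1.5%; over-quota: 2,981 units at 30.5%.
Pro-rata value split: in-quota = $881,139.20 × 2,907/5,888 = $435,032.55; over-quota = $881,139.20 − $435,032.55 = $446,106.65.
In-quota duty = $435,032.55 × 1.5% = $6,525.49. Over-quota duty = $446,106.65 × 30.5% = $136,062.53.
Line duty = $6,525.49 + $136,062.53 = $142,588.02.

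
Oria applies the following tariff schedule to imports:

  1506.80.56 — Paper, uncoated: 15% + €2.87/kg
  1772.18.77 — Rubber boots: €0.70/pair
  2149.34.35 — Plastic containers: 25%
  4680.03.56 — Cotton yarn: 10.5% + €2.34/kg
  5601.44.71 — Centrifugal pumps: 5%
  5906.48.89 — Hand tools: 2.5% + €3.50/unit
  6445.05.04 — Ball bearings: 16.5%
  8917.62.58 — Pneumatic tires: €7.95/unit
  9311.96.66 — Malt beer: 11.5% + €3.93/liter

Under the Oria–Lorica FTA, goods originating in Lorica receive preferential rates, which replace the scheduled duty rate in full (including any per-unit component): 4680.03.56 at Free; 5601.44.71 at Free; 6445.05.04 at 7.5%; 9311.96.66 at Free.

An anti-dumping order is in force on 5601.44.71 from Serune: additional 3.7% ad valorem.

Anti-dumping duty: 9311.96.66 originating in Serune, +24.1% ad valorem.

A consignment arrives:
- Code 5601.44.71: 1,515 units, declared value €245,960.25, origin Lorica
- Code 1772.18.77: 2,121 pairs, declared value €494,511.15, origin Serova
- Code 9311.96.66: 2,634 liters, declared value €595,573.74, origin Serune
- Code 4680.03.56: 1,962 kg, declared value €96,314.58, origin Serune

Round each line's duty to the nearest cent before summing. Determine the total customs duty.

€238,564.68

Line 1 (5601.44.71, Lorica, 1,515 units, €245,960.25):
Base rate for 5601.44.71 is 5%.
Origin Lorica qualifies under the Oria–Lorica agreement and 5601.44.71 is covered: preferential rate Free applies instead.
The additional-duty order on 5601.44.71 targets Serune, not Lorica; it does not apply.
Duty = €245,960.25 × 0% = €0.00.
Line 2 (1772.18.77, Serova, 2,121 pairs, €494,511.15):
Base rate for 1772.18.77 is €0.70/pair.
Duty = 2,121 × €0.70 = €1,484.70.
Line 3 (9311.96.66, Serune, 2,634 liters, €595,573.74):
Base rate for 9311.96.66 is 11.5% + €3.93/liter.
9311.96.66 has an FTA preferential rate, but origin Serune is not Lorica; base rate stands.
Additional duty on 9311.96.66 from Serune: +24.1%. Applied ad valorem rate: 11.5% + 24.1% = 35.6%.
Duty = €595,573.74 × 35.6% + 2,634 × €3.93 = €222,375.87.
Line 4 (4680.03.56, Serune, 1,962 kg, €96,314.58):
Base rate for 4680.03.56 is 10.5% + €2.34/kg.
4680.03.56 has an FTA preferential rate, but origin Serune is not Lorica; base rate stands.
Duty = €96,314.58 × 10.5% + 1,962 × €2.34 = €14,704.11.
Total = €0.00 + €1,484.70 + €222,375.87 + €14,704.11 = €238,564.68.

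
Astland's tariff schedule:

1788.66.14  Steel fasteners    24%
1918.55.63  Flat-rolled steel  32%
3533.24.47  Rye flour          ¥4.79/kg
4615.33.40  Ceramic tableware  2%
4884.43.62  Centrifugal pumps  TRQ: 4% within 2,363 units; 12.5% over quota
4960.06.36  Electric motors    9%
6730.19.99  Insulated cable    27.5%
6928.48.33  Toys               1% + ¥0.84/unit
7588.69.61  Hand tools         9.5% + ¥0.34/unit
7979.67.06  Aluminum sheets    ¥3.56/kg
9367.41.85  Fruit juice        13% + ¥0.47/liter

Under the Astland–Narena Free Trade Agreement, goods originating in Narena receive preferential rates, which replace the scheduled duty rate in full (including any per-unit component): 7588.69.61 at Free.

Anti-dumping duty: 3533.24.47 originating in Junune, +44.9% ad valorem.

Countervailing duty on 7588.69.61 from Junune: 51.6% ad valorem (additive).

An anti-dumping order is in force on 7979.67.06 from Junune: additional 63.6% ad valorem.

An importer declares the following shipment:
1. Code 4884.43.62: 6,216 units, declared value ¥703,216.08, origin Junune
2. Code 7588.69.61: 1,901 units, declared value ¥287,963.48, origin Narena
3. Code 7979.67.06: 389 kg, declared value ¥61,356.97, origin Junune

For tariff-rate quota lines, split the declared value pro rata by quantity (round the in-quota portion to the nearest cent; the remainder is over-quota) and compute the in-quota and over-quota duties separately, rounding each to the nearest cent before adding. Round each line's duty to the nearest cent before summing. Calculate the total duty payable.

Line 1 (4884.43.62, Junune, 6,216 units, ¥703,216.08):
Code 4884.43.62 is under a tariff-rate quota (threshold 2,363 units). In-quota: 2,363 units at 4%; over-quota: 3,853 units at 12.5%.
Pro-rata value split: in-quota = ¥703,216.08 × 2,363/6,216 = ¥267,326.19; over-quota = ¥703,216.08 − ¥267,326.19 = ¥435,889.89.
In-quota duty = ¥267,326.19 × 4% = ¥10,693.05. Over-quota duty = ¥435,889.89 × 12.5% = ¥54,486.24.
Line duty = ¥10,693.05 + ¥54,486.24 = ¥65,179.29.
Line 2 (7588.69.61, Narena, 1,901 units, ¥287,963.48):
Base rate for 7588.69.61 is 9.5% + ¥0.34/unit.
Origin Narena qualifies under the Astland–Narena agreement and 7588.69.61 is covered: preferential rate Free applies instead.
The additional-duty order on 7588.69.61 targets Junune, not Narena; it does not apply.
Duty = ¥287,963.48 × 0% = ¥0.00.
Line 3 (7979.67.06, Junune, 389 kg, ¥61,356.97):
Base rate for 7979.67.06 is ¥3.56/kg.
Additional duty on 7979.67.06 from Junune: +63.6% ad valorem. Applied ad valorem rate = 63.6%.
Duty = ¥61,356.97 × 63.6% + 389 × ¥3.56 = ¥40,407.87.
Total = ¥65,179.29 + ¥0.00 + ¥40,407.87 = ¥105,587.16.

¥105,587.16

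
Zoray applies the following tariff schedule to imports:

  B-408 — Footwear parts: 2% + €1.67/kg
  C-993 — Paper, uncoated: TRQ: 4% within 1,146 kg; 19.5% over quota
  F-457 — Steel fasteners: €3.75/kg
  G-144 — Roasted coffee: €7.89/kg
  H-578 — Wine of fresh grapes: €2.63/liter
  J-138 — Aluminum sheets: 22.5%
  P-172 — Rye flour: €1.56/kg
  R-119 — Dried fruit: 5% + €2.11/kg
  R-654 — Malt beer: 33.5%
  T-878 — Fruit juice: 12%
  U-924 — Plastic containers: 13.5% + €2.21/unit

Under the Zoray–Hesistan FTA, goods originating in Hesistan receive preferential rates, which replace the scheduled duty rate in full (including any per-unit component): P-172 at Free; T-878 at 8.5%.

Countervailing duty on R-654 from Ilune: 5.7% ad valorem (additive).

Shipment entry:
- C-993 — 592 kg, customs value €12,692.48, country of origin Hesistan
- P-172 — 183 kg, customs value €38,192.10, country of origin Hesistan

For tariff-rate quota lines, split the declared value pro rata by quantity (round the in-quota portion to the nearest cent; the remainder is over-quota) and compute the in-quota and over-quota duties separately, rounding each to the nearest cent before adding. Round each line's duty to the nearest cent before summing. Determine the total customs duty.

€507.70

Line 1 (C-993, Hesistan, 592 kg, €12,692.48):
Code C-993 is under a tariff-rate quota (threshold 1,146 kg). Quantity 592 kg is within the quota, so the in-quota rate 4% applies to the full value.
Duty = €12,692.48 × 4% = €507.70.
Line 2 (P-172, Hesistan, 183 kg, €38,192.10):
Base rate for P-172 is €1.56/kg.
Origin Hesistan qualifies under the Zoray–Hesistan agreement and P-172 is covered: preferential rate Free applies instead.
Duty = €38,192.10 × 0% = €0.00.
Total = €507.70 + €0.00 = €507.70.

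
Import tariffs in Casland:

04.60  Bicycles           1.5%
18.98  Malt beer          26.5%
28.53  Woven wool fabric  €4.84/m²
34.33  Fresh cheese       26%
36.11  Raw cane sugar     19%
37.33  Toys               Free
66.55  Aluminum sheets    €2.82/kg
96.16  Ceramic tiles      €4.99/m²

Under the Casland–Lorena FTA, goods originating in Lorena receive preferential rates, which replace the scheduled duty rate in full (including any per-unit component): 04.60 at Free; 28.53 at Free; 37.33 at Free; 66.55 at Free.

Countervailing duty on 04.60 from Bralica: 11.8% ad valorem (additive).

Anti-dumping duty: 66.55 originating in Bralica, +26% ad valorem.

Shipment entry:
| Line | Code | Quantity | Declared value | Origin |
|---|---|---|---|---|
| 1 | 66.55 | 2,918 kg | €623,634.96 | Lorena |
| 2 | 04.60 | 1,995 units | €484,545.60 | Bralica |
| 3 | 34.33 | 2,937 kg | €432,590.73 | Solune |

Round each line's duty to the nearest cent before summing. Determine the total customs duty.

€176,918.15

Line 1 (66.55, Lorena, 2,918 kg, €623,634.96):
Base rate for 66.55 is €2.82/kg.
Origin Lorena qualifies under the Casland–Lorena agreement and 66.55 is covered: preferential rate Free applies instead.
The additional-duty order on 66.55 targets Bralica, not Lorena; it does not apply.
Duty = €623,634.96 × 0% = €0.00.
Line 2 (04.60, Bralica, 1,995 units, €484,545.60):
Base rate for 04.60 is 1.5%.
04.60 has an FTA preferential rate, but origin Bralica is not Lorena; base rate stands.
Additional duty on 04.60 from Bralica: +11.8%. Applied ad valorem rate: 1.5% + 11.8% = 13.3%.
Duty = €484,545.60 × 13.3% = €64,444.56.
Line 3 (34.33, Solune, 2,937 kg, €432,590.73):
Base rate for 34.33 is 26%.
Duty = €432,590.73 × 26% = €112,473.59.
Total = €0.00 + €64,444.56 + €112,473.59 = €176,918.15.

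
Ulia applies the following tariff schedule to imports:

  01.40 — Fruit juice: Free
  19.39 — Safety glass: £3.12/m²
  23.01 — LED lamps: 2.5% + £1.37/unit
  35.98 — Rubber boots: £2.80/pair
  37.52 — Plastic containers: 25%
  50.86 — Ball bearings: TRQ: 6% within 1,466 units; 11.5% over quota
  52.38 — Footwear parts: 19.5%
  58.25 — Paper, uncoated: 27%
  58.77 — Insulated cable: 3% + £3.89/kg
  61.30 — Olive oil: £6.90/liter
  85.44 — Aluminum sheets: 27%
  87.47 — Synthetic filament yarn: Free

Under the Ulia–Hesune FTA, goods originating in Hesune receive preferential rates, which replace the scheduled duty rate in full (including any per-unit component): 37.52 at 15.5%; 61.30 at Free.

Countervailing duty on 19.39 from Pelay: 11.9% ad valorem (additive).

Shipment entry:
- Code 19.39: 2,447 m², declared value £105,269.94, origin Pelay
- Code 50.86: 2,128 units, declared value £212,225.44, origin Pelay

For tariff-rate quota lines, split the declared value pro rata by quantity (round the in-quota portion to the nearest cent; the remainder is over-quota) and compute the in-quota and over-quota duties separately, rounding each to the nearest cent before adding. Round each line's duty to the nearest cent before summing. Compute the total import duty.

£36,526.45

Line 1 (19.39, Pelay, 2,447 m², £105,269.94):
Base rate for 19.39 is £3.12/m².
Additional duty on 19.39 from Pelay: +11.9% ad valorem. Applied ad valorem rate = 11.9%.
Duty = £105,269.94 × 11.9% + 2,447 × £3.12 = £20,161.76.
Line 2 (50.86, Pelay, 2,128 units, £212,225.44):
Code 50.86 is under a tariff-rate quota (threshold 1,466 units). In-quota: 1,466 units at 6%; over-quota: 662 units at 11.5%.
Pro-rata value split: in-quota = £212,225.44 × 1,466/2,128 = £146,204.18; over-quota = £212,225.44 − £146,204.18 = £66,021.26.
In-quota duty = £146,204.18 × 6% = £8,772.25. Over-quota duty = £66,021.26 × 11.5% = £7,592.44.
Line duty = £8,772.25 + £7,592.44 = £16,364.69.
Total = £20,161.76 + £16,364.69 = £36,526.45.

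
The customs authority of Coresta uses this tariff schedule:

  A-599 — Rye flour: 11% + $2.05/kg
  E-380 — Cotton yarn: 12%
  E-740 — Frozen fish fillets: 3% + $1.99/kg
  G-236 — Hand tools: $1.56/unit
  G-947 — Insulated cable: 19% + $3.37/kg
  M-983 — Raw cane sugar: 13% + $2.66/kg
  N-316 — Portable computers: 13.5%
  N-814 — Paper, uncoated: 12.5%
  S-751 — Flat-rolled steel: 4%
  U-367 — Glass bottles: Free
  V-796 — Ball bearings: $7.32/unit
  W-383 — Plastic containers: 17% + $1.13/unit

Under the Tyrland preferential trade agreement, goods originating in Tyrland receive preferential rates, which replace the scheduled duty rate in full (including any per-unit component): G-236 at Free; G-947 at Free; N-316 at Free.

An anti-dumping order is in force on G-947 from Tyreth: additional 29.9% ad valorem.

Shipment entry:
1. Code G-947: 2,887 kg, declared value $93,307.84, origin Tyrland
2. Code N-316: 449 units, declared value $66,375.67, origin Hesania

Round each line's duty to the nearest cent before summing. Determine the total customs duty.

$8,960.72

Line 1 (G-947, Tyrland, 2,887 kg, $93,307.84):
Base rate for G-947 is 19% + $3.37/kg.
Origin Tyrland qualifies under the Coresta–Tyrland agreement and G-947 is covered: preferential rate Free applies instead.
The additional-duty order on G-947 targets Tyreth, not Tyrland; it does not apply.
Duty = $93,307.84 × 0% = $0.00.
Line 2 (N-316, Hesania, 449 units, $66,375.67):
Base rate for N-316 is 13.5%.
N-316 has an FTA preferential rate, but origin Hesania is not Tyrland; base rate stands.
Duty = $66,375.67 × 13.5% = $8,960.72.
Total = $0.00 + $8,960.72 = $8,960.72.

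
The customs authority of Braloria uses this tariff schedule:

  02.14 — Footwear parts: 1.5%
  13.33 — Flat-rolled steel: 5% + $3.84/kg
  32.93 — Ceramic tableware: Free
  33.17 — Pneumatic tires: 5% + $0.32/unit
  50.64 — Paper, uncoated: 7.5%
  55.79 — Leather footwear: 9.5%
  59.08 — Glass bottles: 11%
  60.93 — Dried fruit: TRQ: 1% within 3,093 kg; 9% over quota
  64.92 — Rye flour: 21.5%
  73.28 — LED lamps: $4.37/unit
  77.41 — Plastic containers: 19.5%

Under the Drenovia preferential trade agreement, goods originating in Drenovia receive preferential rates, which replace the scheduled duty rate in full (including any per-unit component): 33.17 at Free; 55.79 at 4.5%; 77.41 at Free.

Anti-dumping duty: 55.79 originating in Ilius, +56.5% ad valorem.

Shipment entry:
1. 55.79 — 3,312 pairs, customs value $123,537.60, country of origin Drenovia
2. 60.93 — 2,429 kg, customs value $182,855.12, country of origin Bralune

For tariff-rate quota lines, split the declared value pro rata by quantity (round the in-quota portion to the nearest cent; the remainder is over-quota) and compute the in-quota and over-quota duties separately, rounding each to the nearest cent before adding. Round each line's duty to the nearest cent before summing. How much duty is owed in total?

$7,387.74

Line 1 (55.79, Drenovia, 3,312 pairs, $123,537.60):
Base rate for 55.79 is 9.5%.
Origin Drenovia qualifies under the Braloria–Drenovia agreement and 55.79 is covered: preferential rate 4.5% applies instead.
The additional-duty order on 55.79 targets Ilius, not Drenovia; it does not apply.
Duty = $123,537.60 × 4.5% = $5,559.19.
Line 2 (60.93, Bralune, 2,429 kg, $182,855.12):
Code 60.93 is under a tariff-rate quota (threshold 3,093 kg). Quantity 2,429 kg is within the quota, so the in-quota rate 1% applies to the full value.
Duty = $182,855.12 × 1% = $1,828.55.
Total = $5,559.19 + $1,828.55 = $7,387.74.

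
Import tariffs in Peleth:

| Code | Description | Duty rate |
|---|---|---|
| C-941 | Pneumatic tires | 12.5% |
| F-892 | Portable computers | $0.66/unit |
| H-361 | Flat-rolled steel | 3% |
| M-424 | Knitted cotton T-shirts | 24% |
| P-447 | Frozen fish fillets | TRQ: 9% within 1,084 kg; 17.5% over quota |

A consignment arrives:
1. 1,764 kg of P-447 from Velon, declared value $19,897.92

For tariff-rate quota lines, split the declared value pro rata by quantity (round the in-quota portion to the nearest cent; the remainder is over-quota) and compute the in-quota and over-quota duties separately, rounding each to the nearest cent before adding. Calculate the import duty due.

$2,442.80

Line 1 (P-447, Velon, 1,764 kg, $19,897.92):
Code P-447 is under a tariff-rate quota (threshold 1,084 kg). In-quota: 1,084 kg at 9%; over-quota: 680 kg at 17.5%.
Pro-rata value split: in-quota = $19,897.92 × 1,084/1,764 = $12,227.52; over-quota = $19,897.92 − $12,227.52 = $7,670.40.
In-quota duty = $12,227.52 × 9% = $1,100.48. Over-quota duty = $7,670.40 × 17.5% = $1,342.32.
Line duty = $1,100.48 + $1,342.32 = $2,442.80.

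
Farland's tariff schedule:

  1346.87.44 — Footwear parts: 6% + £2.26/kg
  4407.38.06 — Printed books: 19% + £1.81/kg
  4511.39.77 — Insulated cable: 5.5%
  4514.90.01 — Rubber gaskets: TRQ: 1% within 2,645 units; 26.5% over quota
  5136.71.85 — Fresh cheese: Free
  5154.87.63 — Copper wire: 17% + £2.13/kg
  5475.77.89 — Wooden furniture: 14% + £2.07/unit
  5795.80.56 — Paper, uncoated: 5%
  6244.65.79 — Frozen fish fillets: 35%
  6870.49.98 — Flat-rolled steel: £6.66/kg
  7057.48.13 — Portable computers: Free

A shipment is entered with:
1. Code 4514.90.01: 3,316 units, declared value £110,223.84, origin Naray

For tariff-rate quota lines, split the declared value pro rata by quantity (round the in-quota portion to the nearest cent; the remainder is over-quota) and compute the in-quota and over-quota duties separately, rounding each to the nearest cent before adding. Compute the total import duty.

Line 1 (4514.90.01, Naray, 3,316 units, £110,223.84):
Code 4514.90.01 is under a tariff-rate quota (threshold 2,645 units). In-quota: 2,645 units at 1%; over-quota: 671 units at 26.5%.
Pro-rata value split: in-quota = £110,223.84 × 2,645/3,316 = £87,919.80; over-quota = £110,223.84 − £87,919.80 = £22,304.04.
In-quota duty = £87,919.80 × 1% = £879.20. Over-quota duty = £22,304.04 × 26.5% = £5,910.57.
Line duty = £879.20 + £5,910.57 = £6,789.77.

£6,789.77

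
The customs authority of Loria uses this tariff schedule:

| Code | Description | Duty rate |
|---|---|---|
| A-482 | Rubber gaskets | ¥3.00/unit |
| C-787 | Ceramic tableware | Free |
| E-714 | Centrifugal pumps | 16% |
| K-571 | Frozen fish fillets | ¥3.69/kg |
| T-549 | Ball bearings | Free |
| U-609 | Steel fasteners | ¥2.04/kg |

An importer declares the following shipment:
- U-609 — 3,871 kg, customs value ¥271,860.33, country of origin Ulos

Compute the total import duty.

Line 1 (U-609, Ulos, 3,871 kg, ¥271,860.33):
Base rate for U-609 is ¥2.04/kg.
Duty = 3,871 × ¥2.04 = ¥7,896.84.

¥7,896.84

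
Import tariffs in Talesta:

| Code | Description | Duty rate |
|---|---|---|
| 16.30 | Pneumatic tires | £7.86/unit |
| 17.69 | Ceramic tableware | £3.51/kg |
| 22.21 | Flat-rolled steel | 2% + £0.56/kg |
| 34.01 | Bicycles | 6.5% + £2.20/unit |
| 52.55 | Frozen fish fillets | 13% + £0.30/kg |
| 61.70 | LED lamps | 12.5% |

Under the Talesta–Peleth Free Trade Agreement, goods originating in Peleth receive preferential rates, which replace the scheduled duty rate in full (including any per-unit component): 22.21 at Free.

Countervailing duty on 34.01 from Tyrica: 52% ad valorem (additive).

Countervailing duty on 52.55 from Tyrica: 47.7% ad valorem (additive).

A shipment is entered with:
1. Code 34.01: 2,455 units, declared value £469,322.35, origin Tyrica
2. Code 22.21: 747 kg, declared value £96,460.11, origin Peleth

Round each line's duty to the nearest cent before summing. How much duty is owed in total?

£279,954.57

Line 1 (34.01, Tyrica, 2,455 units, £469,322.35):
Base rate for 34.01 is 6.5% + £2.20/unit.
Additional duty on 34.01 from Tyrica: +52%. Applied ad valorem rate: 6.5% + 52% = 58.5%.
Duty = £469,322.35 × 58.5% + 2,455 × £2.20 = £279,954.57.
Line 2 (22.21, Peleth, 747 kg, £96,460.11):
Base rate for 22.21 is 2% + £0.56/kg.
Origin Peleth qualifies under the Talesta–Peleth agreement and 22.21 is covered: preferential rate Free applies instead.
Duty = £96,460.11 × 0% = £0.00.
Total = £279,954.57 + £0.00 = £279,954.57.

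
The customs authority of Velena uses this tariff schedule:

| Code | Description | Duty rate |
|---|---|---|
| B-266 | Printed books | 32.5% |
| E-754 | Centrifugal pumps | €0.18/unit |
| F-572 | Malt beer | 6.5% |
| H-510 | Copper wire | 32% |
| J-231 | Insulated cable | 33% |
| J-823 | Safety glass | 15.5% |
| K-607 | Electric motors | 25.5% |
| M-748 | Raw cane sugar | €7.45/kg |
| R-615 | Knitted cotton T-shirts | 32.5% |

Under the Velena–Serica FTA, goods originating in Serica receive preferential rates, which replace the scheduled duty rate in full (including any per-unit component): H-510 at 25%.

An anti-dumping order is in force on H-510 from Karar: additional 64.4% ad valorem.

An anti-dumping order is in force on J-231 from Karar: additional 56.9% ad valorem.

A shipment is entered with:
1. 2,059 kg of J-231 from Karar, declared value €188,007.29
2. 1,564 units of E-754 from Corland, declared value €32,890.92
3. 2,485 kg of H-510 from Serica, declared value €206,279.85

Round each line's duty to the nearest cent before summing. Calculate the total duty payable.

Line 1 (J-231, Karar, 2,059 kg, €188,007.29):
Base rate for J-231 is 33%.
Additional duty on J-231 from Karar: +56.9%. Applied ad valorem rate: 33% + 56.9% = 89.9%.
Duty = €188,007.29 × 89.9% = €169,018.55.
Line 2 (E-754, Corland, 1,564 units, €32,890.92):
Base rate for E-754 is €0.18/unit.
Duty = 1,564 × €0.18 = €281.52.
Line 3 (H-510, Serica, 2,485 kg, €206,279.85):
Base rate for H-510 is 32%.
Origin Serica qualifies under the Velena–Serica agreement and H-510 is covered: preferential rate 25% applies instead.
The additional-duty order on H-510 targets Karar, not Serica; it does not apply.
Duty = €206,279.85 × 25% = €51,569.96.
Total = €169,018.55 + €281.52 + €51,569.96 = €220,870.03.

€220,870.03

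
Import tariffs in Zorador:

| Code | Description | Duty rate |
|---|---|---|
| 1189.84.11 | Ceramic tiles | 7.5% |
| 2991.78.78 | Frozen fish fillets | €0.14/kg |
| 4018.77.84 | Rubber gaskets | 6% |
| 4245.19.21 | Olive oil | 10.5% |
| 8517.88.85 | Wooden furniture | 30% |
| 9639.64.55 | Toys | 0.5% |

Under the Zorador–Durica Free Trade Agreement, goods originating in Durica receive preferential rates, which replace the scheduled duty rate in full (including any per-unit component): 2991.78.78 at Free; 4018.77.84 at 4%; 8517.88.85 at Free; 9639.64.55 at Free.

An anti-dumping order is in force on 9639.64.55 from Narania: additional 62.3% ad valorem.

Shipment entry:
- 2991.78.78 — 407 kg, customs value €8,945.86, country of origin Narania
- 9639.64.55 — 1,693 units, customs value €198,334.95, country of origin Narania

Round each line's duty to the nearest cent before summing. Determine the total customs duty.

€124,611.33

Line 1 (2991.78.78, Narania, 407 kg, €8,945.86):
Base rate for 2991.78.78 is €0.14/kg.
2991.78.78 has an FTA preferential rate, but origin Narania is not Durica; base rate stands.
Duty = 407 × €0.14 = €56.98.
Line 2 (9639.64.55, Narania, 1,693 units, €198,334.95):
Base rate for 9639.64.55 is 0.5%.
9639.64.55 has an FTA preferential rate, but origin Narania is not Durica; base rate stands.
Additional duty on 9639.64.55 from Narania: +62.3%. Applied ad valorem rate: 0.5% + 62.3% = 62.8%.
Duty = €198,334.95 × 62.8% = €124,554.35.
Total = €56.98 + €124,554.35 = €124,611.33.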